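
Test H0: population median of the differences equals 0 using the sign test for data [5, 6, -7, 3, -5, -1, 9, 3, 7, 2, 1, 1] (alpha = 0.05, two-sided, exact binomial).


Step 1: Discard zero differences. Original n = 12; n_eff = number of nonzero differences = 12.
Nonzero differences (with sign): +5, +6, -7, +3, -5, -1, +9, +3, +7, +2, +1, +1
Step 2: Count signs: positive = 9, negative = 3.
Step 3: Under H0: P(positive) = 0.5, so the number of positives S ~ Bin(12, 0.5).
Step 4: Two-sided exact p-value = sum of Bin(12,0.5) probabilities at or below the observed probability = 0.145996.
Step 5: alpha = 0.05. fail to reject H0.

n_eff = 12, pos = 9, neg = 3, p = 0.145996, fail to reject H0.


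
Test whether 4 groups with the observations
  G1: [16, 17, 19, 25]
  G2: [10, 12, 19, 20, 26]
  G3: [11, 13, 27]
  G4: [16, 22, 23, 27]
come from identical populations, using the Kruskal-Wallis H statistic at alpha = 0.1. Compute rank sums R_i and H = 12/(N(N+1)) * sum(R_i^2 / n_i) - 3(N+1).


Step 1: Combine all N = 16 observations and assign midranks.
sorted (value, group, rank): (10,G2,1), (11,G3,2), (12,G2,3), (13,G3,4), (16,G1,5.5), (16,G4,5.5), (17,G1,7), (19,G1,8.5), (19,G2,8.5), (20,G2,10), (22,G4,11), (23,G4,12), (25,G1,13), (26,G2,14), (27,G3,15.5), (27,G4,15.5)
Step 2: Sum ranks within each group.
R_1 = 34 (n_1 = 4)
R_2 = 36.5 (n_2 = 5)
R_3 = 21.5 (n_3 = 3)
R_4 = 44 (n_4 = 4)
Step 3: H = 12/(N(N+1)) * sum(R_i^2/n_i) - 3(N+1)
     = 12/(16*17) * (34^2/4 + 36.5^2/5 + 21.5^2/3 + 44^2/4) - 3*17
     = 0.044118 * 1193.53 - 51
     = 1.655882.
Step 4: Ties present; correction factor C = 1 - 18/(16^3 - 16) = 0.995588. Corrected H = 1.655882 / 0.995588 = 1.663220.
Step 5: Under H0, H ~ chi^2(3); p-value = 0.645142.
Step 6: alpha = 0.1. fail to reject H0.

H = 1.6632, df = 3, p = 0.645142, fail to reject H0.


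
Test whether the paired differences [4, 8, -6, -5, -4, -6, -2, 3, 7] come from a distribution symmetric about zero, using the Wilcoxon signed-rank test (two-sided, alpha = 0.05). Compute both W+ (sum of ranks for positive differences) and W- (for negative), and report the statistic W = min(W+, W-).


Step 1: Drop any zero differences (none here) and take |d_i|.
|d| = [4, 8, 6, 5, 4, 6, 2, 3, 7]
Step 2: Midrank |d_i| (ties get averaged ranks).
ranks: |4|->3.5, |8|->9, |6|->6.5, |5|->5, |4|->3.5, |6|->6.5, |2|->1, |3|->2, |7|->8
Step 3: Attach original signs; sum ranks with positive sign and with negative sign.
W+ = 3.5 + 9 + 2 + 8 = 22.5
W- = 6.5 + 5 + 3.5 + 6.5 + 1 = 22.5
(Check: W+ + W- = 45 should equal n(n+1)/2 = 45.)
Step 4: Test statistic W = min(W+, W-) = 22.5.
Step 5: Ties in |d|, so use the tie-corrected normal approximation.
        E[W] = n(n+1)/4 = 9*10/4 = 22.5.
        Tie groups: |d|=4 (t=2), |d|=6 (t=2); sum(t^3 - t) = 12.
        Var[W] = n(n+1)(2n+1)/24 - sum(t^3-t)/48 = 1710/24 - 12/48 = 71.
        z = (W - E[W]) / sqrt(Var[W]) = (22.5 - 22.5) / 8.4261 = 0.0000.
        Two-sided p = 2*Phi(z) = 1.000000.
Step 6: alpha = 0.05. fail to reject H0.

W+ = 22.5, W- = 22.5, W = min = 22.5, p = 1.000000, fail to reject H0.


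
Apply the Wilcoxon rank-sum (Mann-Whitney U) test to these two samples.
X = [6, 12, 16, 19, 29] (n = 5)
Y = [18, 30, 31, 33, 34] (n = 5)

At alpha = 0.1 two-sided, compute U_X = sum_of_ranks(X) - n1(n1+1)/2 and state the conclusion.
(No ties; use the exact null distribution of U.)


Step 1: Combine and sort all 10 observations; assign midranks.
sorted (value, group): (6,X), (12,X), (16,X), (18,Y), (19,X), (29,X), (30,Y), (31,Y), (33,Y), (34,Y)
ranks: 6->1, 12->2, 16->3, 18->4, 19->5, 29->6, 30->7, 31->8, 33->9, 34->10
Step 2: Rank sum for X: R1 = 1 + 2 + 3 + 5 + 6 = 17.
Step 3: U_X = R1 - n1(n1+1)/2 = 17 - 5*6/2 = 17 - 15 = 2.
       U_Y = n1*n2 - U_X = 25 - 2 = 23.
Step 4: No ties, so the exact null distribution of U (based on enumerating the C(10,5) = 252 equally likely rank assignments) gives the two-sided p-value.
Step 5: p-value = 0.031746; compare to alpha = 0.1. reject H0.

U_X = 2, p = 0.031746, reject H0 at alpha = 0.1.


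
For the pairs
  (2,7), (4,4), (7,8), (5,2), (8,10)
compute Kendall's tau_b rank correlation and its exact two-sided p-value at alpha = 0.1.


Step 1: Enumerate the 10 unordered pairs (i,j) with i<j and classify each by sign(x_j-x_i) * sign(y_j-y_i).
  (1,2):dx=+2,dy=-3->D; (1,3):dx=+5,dy=+1->C; (1,4):dx=+3,dy=-5->D; (1,5):dx=+6,dy=+3->C
  (2,3):dx=+3,dy=+4->C; (2,4):dx=+1,dy=-2->D; (2,5):dx=+4,dy=+6->C; (3,4):dx=-2,dy=-6->C
  (3,5):dx=+1,dy=+2->C; (4,5):dx=+3,dy=+8->C
Step 2: C = 7, D = 3, total pairs = 10.
Step 3: tau = (C - D)/(n(n-1)/2) = (7 - 3)/10 = 0.400000.
Step 4: Exact two-sided p-value (enumerate n! = 120 permutations of y under H0): p = 0.483333.
Step 5: alpha = 0.1. fail to reject H0.

tau_b = 0.4000 (C=7, D=3), p = 0.483333, fail to reject H0.


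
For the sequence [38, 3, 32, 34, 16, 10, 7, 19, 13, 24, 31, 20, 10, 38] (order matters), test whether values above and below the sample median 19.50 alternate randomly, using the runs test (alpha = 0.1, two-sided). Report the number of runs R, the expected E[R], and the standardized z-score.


Step 1: Compute median = 19.50; label A = above, B = below.
Labels in order: ABAABBBBBAAABA  (n_A = 7, n_B = 7)
Step 2: Count runs R = 7.
Step 3: Under H0 (random ordering), E[R] = 2*n_A*n_B/(n_A+n_B) + 1 = 2*7*7/14 + 1 = 8.0000.
        Var[R] = 2*n_A*n_B*(2*n_A*n_B - n_A - n_B) / ((n_A+n_B)^2 * (n_A+n_B-1)) = 8232/2548 = 3.2308.
        SD[R] = 1.7974.
Step 4: Continuity-corrected z = (R + 0.5 - E[R]) / SD[R] = (7 + 0.5 - 8.0000) / 1.7974 = -0.2782.
Step 5: Two-sided p-value via normal approximation = 2*(1 - Phi(|z|)) = 0.780879.
Step 6: alpha = 0.1. fail to reject H0.

R = 7, z = -0.2782, p = 0.780879, fail to reject H0.


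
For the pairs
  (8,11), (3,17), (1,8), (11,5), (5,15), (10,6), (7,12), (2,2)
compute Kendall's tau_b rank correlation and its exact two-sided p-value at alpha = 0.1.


Step 1: Enumerate the 28 unordered pairs (i,j) with i<j and classify each by sign(x_j-x_i) * sign(y_j-y_i).
  (1,2):dx=-5,dy=+6->D; (1,3):dx=-7,dy=-3->C; (1,4):dx=+3,dy=-6->D; (1,5):dx=-3,dy=+4->D
  (1,6):dx=+2,dy=-5->D; (1,7):dx=-1,dy=+1->D; (1,8):dx=-6,dy=-9->C; (2,3):dx=-2,dy=-9->C
  (2,4):dx=+8,dy=-12->D; (2,5):dx=+2,dy=-2->D; (2,6):dx=+7,dy=-11->D; (2,7):dx=+4,dy=-5->D
  (2,8):dx=-1,dy=-15->C; (3,4):dx=+10,dy=-3->D; (3,5):dx=+4,dy=+7->C; (3,6):dx=+9,dy=-2->D
  (3,7):dx=+6,dy=+4->C; (3,8):dx=+1,dy=-6->D; (4,5):dx=-6,dy=+10->D; (4,6):dx=-1,dy=+1->D
  (4,7):dx=-4,dy=+7->D; (4,8):dx=-9,dy=-3->C; (5,6):dx=+5,dy=-9->D; (5,7):dx=+2,dy=-3->D
  (5,8):dx=-3,dy=-13->C; (6,7):dx=-3,dy=+6->D; (6,8):dx=-8,dy=-4->C; (7,8):dx=-5,dy=-10->C
Step 2: C = 10, D = 18, total pairs = 28.
Step 3: tau = (C - D)/(n(n-1)/2) = (10 - 18)/28 = -0.285714.
Step 4: Exact two-sided p-value (enumerate n! = 40320 permutations of y under H0): p = 0.398760.
Step 5: alpha = 0.1. fail to reject H0.

tau_b = -0.2857 (C=10, D=18), p = 0.398760, fail to reject H0.


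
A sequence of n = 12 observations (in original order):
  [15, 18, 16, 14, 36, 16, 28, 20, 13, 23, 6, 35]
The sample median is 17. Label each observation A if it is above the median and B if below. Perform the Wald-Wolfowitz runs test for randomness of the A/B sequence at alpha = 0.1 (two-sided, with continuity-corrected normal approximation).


Step 1: Compute median = 17; label A = above, B = below.
Labels in order: BABBABAABABA  (n_A = 6, n_B = 6)
Step 2: Count runs R = 10.
Step 3: Under H0 (random ordering), E[R] = 2*n_A*n_B/(n_A+n_B) + 1 = 2*6*6/12 + 1 = 7.0000.
        Var[R] = 2*n_A*n_B*(2*n_A*n_B - n_A - n_B) / ((n_A+n_B)^2 * (n_A+n_B-1)) = 4320/1584 = 2.7273.
        SD[R] = 1.6514.
Step 4: Continuity-corrected z = (R - 0.5 - E[R]) / SD[R] = (10 - 0.5 - 7.0000) / 1.6514 = 1.5138.
Step 5: Two-sided p-value via normal approximation = 2*(1 - Phi(|z|)) = 0.130070.
Step 6: alpha = 0.1. fail to reject H0.

R = 10, z = 1.5138, p = 0.130070, fail to reject H0.


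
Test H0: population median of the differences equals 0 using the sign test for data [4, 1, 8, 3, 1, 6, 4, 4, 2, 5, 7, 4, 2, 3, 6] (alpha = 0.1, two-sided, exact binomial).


Step 1: Discard zero differences. Original n = 15; n_eff = number of nonzero differences = 15.
Nonzero differences (with sign): +4, +1, +8, +3, +1, +6, +4, +4, +2, +5, +7, +4, +2, +3, +6
Step 2: Count signs: positive = 15, negative = 0.
Step 3: Under H0: P(positive) = 0.5, so the number of positives S ~ Bin(15, 0.5).
Step 4: Two-sided exact p-value = sum of Bin(15,0.5) probabilities at or below the observed probability = 0.000061.
Step 5: alpha = 0.1. reject H0.

n_eff = 15, pos = 15, neg = 0, p = 0.000061, reject H0.


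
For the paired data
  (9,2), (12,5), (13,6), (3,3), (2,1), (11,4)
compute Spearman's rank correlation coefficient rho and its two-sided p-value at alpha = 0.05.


Step 1: Rank x and y separately (midranks; no ties here).
rank(x): 9->3, 12->5, 13->6, 3->2, 2->1, 11->4
rank(y): 2->2, 5->5, 6->6, 3->3, 1->1, 4->4
Step 2: d_i = R_x(i) - R_y(i); compute d_i^2.
  (3-2)^2=1, (5-5)^2=0, (6-6)^2=0, (2-3)^2=1, (1-1)^2=0, (4-4)^2=0
sum(d^2) = 2.
Step 3: rho = 1 - 6*2 / (6*(6^2 - 1)) = 1 - 12/210 = 0.942857.
Step 4: Under H0, t = rho * sqrt((n-2)/(1-rho^2)) = 5.6595 ~ t(4).
Step 5: Two-sided p-value from the t-distribution with 4 df = 0.004805.
Step 6: alpha = 0.05. reject H0.

rho = 0.9429, p = 0.004805, reject H0 at alpha = 0.05.


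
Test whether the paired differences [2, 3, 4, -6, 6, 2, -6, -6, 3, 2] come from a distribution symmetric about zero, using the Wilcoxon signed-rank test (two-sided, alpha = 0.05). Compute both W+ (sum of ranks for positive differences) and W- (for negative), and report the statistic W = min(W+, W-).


Step 1: Drop any zero differences (none here) and take |d_i|.
|d| = [2, 3, 4, 6, 6, 2, 6, 6, 3, 2]
Step 2: Midrank |d_i| (ties get averaged ranks).
ranks: |2|->2, |3|->4.5, |4|->6, |6|->8.5, |6|->8.5, |2|->2, |6|->8.5, |6|->8.5, |3|->4.5, |2|->2
Step 3: Attach original signs; sum ranks with positive sign and with negative sign.
W+ = 2 + 4.5 + 6 + 8.5 + 2 + 4.5 + 2 = 29.5
W- = 8.5 + 8.5 + 8.5 = 25.5
(Check: W+ + W- = 55 should equal n(n+1)/2 = 55.)
Step 4: Test statistic W = min(W+, W-) = 25.5.
Step 5: Ties in |d|, so use the tie-corrected normal approximation.
        E[W] = n(n+1)/4 = 10*11/4 = 27.5.
        Tie groups: |d|=2 (t=3), |d|=3 (t=2), |d|=6 (t=4); sum(t^3 - t) = 90.
        Var[W] = n(n+1)(2n+1)/24 - sum(t^3-t)/48 = 2310/24 - 90/48 = 94.375.
        z = (W - E[W]) / sqrt(Var[W]) = (25.5 - 27.5) / 9.7147 = -0.2059.
        Two-sided p = 2*Phi(z) = 0.836889.
Step 6: alpha = 0.05. fail to reject H0.

W+ = 29.5, W- = 25.5, W = min = 25.5, p = 0.836889, fail to reject H0.


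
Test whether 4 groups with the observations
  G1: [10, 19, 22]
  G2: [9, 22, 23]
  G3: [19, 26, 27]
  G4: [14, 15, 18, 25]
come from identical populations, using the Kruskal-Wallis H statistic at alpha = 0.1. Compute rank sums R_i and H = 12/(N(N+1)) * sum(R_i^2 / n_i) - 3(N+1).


Step 1: Combine all N = 13 observations and assign midranks.
sorted (value, group, rank): (9,G2,1), (10,G1,2), (14,G4,3), (15,G4,4), (18,G4,5), (19,G1,6.5), (19,G3,6.5), (22,G1,8.5), (22,G2,8.5), (23,G2,10), (25,G4,11), (26,G3,12), (27,G3,13)
Step 2: Sum ranks within each group.
R_1 = 17 (n_1 = 3)
R_2 = 19.5 (n_2 = 3)
R_3 = 31.5 (n_3 = 3)
R_4 = 23 (n_4 = 4)
Step 3: H = 12/(N(N+1)) * sum(R_i^2/n_i) - 3(N+1)
     = 12/(13*14) * (17^2/3 + 19.5^2/3 + 31.5^2/3 + 23^2/4) - 3*14
     = 0.065934 * 686.083 - 42
     = 3.236264.
Step 4: Ties present; correction factor C = 1 - 12/(13^3 - 13) = 0.994505. Corrected H = 3.236264 / 0.994505 = 3.254144.
Step 5: Under H0, H ~ chi^2(3); p-value = 0.354076.
Step 6: alpha = 0.1. fail to reject H0.

H = 3.2541, df = 3, p = 0.354076, fail to reject H0.


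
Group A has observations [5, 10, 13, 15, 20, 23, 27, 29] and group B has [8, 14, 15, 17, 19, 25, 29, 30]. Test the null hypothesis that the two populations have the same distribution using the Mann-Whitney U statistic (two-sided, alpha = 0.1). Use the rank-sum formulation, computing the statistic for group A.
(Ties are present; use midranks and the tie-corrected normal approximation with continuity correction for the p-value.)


Step 1: Combine and sort all 16 observations; assign midranks.
sorted (value, group): (5,X), (8,Y), (10,X), (13,X), (14,Y), (15,X), (15,Y), (17,Y), (19,Y), (20,X), (23,X), (25,Y), (27,X), (29,X), (29,Y), (30,Y)
ranks: 5->1, 8->2, 10->3, 13->4, 14->5, 15->6.5, 15->6.5, 17->8, 19->9, 20->10, 23->11, 25->12, 27->13, 29->14.5, 29->14.5, 30->16
Step 2: Rank sum for X: R1 = 1 + 3 + 4 + 6.5 + 10 + 11 + 13 + 14.5 = 63.
Step 3: U_X = R1 - n1(n1+1)/2 = 63 - 8*9/2 = 63 - 36 = 27.
       U_Y = n1*n2 - U_X = 64 - 27 = 37.
Step 4: Ties are present, so use the tie-corrected normal approximation (with continuity correction) for the p-value.
Step 5: p-value = 0.636006; compare to alpha = 0.1. fail to reject H0.

U_X = 27, p = 0.636006, fail to reject H0 at alpha = 0.1.


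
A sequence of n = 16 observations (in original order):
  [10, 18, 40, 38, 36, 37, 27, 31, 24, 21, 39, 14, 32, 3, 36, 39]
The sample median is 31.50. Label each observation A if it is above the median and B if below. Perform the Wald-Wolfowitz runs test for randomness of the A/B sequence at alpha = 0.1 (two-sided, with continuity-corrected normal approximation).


Step 1: Compute median = 31.50; label A = above, B = below.
Labels in order: BBAAAABBBBABABAA  (n_A = 8, n_B = 8)
Step 2: Count runs R = 8.
Step 3: Under H0 (random ordering), E[R] = 2*n_A*n_B/(n_A+n_B) + 1 = 2*8*8/16 + 1 = 9.0000.
        Var[R] = 2*n_A*n_B*(2*n_A*n_B - n_A - n_B) / ((n_A+n_B)^2 * (n_A+n_B-1)) = 14336/3840 = 3.7333.
        SD[R] = 1.9322.
Step 4: Continuity-corrected z = (R + 0.5 - E[R]) / SD[R] = (8 + 0.5 - 9.0000) / 1.9322 = -0.2588.
Step 5: Two-sided p-value via normal approximation = 2*(1 - Phi(|z|)) = 0.795809.
Step 6: alpha = 0.1. fail to reject H0.

R = 8, z = -0.2588, p = 0.795809, fail to reject H0.


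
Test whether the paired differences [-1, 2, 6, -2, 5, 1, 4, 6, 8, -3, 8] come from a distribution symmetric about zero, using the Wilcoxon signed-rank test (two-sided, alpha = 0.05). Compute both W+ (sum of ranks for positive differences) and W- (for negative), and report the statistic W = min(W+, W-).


Step 1: Drop any zero differences (none here) and take |d_i|.
|d| = [1, 2, 6, 2, 5, 1, 4, 6, 8, 3, 8]
Step 2: Midrank |d_i| (ties get averaged ranks).
ranks: |1|->1.5, |2|->3.5, |6|->8.5, |2|->3.5, |5|->7, |1|->1.5, |4|->6, |6|->8.5, |8|->10.5, |3|->5, |8|->10.5
Step 3: Attach original signs; sum ranks with positive sign and with negative sign.
W+ = 3.5 + 8.5 + 7 + 1.5 + 6 + 8.5 + 10.5 + 10.5 = 56
W- = 1.5 + 3.5 + 5 = 10
(Check: W+ + W- = 66 should equal n(n+1)/2 = 66.)
Step 4: Test statistic W = min(W+, W-) = 10.
Step 5: Ties in |d|, so use the tie-corrected normal approximation.
        E[W] = n(n+1)/4 = 11*12/4 = 33.
        Tie groups: |d|=1 (t=2), |d|=2 (t=2), |d|=6 (t=2), |d|=8 (t=2); sum(t^3 - t) = 24.
        Var[W] = n(n+1)(2n+1)/24 - sum(t^3-t)/48 = 3036/24 - 24/48 = 126.
        z = (W - E[W]) / sqrt(Var[W]) = (10 - 33) / 11.2250 = -2.0490.
        Two-sided p = 2*Phi(z) = 0.040462.
Step 6: alpha = 0.05. reject H0.

W+ = 56, W- = 10, W = min = 10, p = 0.040462, reject H0.


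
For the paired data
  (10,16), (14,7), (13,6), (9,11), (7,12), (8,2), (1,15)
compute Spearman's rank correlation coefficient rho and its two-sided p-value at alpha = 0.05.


Step 1: Rank x and y separately (midranks; no ties here).
rank(x): 10->5, 14->7, 13->6, 9->4, 7->2, 8->3, 1->1
rank(y): 16->7, 7->3, 6->2, 11->4, 12->5, 2->1, 15->6
Step 2: d_i = R_x(i) - R_y(i); compute d_i^2.
  (5-7)^2=4, (7-3)^2=16, (6-2)^2=16, (4-4)^2=0, (2-5)^2=9, (3-1)^2=4, (1-6)^2=25
sum(d^2) = 74.
Step 3: rho = 1 - 6*74 / (7*(7^2 - 1)) = 1 - 444/336 = -0.321429.
Step 4: Under H0, t = rho * sqrt((n-2)/(1-rho^2)) = -0.7590 ~ t(5).
Step 5: Two-sided p-value from the t-distribution with 5 df = 0.482072.
Step 6: alpha = 0.05. fail to reject H0.

rho = -0.3214, p = 0.482072, fail to reject H0 at alpha = 0.05.


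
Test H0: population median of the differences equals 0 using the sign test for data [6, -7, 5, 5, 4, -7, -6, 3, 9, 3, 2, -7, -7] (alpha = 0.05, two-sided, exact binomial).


Step 1: Discard zero differences. Original n = 13; n_eff = number of nonzero differences = 13.
Nonzero differences (with sign): +6, -7, +5, +5, +4, -7, -6, +3, +9, +3, +2, -7, -7
Step 2: Count signs: positive = 8, negative = 5.
Step 3: Under H0: P(positive) = 0.5, so the number of positives S ~ Bin(13, 0.5).
Step 4: Two-sided exact p-value = sum of Bin(13,0.5) probabilities at or below the observed probability = 0.581055.
Step 5: alpha = 0.05. fail to reject H0.

n_eff = 13, pos = 8, neg = 5, p = 0.581055, fail to reject H0.


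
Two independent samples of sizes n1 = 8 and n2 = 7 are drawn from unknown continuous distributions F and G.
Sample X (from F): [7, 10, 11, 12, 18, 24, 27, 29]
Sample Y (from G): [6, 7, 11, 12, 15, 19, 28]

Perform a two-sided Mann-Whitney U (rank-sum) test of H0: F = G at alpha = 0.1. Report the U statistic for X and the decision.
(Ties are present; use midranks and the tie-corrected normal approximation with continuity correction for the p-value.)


Step 1: Combine and sort all 15 observations; assign midranks.
sorted (value, group): (6,Y), (7,X), (7,Y), (10,X), (11,X), (11,Y), (12,X), (12,Y), (15,Y), (18,X), (19,Y), (24,X), (27,X), (28,Y), (29,X)
ranks: 6->1, 7->2.5, 7->2.5, 10->4, 11->5.5, 11->5.5, 12->7.5, 12->7.5, 15->9, 18->10, 19->11, 24->12, 27->13, 28->14, 29->15
Step 2: Rank sum for X: R1 = 2.5 + 4 + 5.5 + 7.5 + 10 + 12 + 13 + 15 = 69.5.
Step 3: U_X = R1 - n1(n1+1)/2 = 69.5 - 8*9/2 = 69.5 - 36 = 33.5.
       U_Y = n1*n2 - U_X = 56 - 33.5 = 22.5.
Step 4: Ties are present, so use the tie-corrected normal approximation (with continuity correction) for the p-value.
Step 5: p-value = 0.561784; compare to alpha = 0.1. fail to reject H0.

U_X = 33.5, p = 0.561784, fail to reject H0 at alpha = 0.1.


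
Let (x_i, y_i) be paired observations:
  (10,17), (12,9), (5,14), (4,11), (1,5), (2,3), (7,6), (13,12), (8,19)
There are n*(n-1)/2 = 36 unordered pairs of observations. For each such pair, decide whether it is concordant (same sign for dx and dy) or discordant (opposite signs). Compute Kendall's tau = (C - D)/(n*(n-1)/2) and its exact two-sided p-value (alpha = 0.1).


Step 1: Enumerate the 36 unordered pairs (i,j) with i<j and classify each by sign(x_j-x_i) * sign(y_j-y_i).
  (1,2):dx=+2,dy=-8->D; (1,3):dx=-5,dy=-3->C; (1,4):dx=-6,dy=-6->C; (1,5):dx=-9,dy=-12->C
  (1,6):dx=-8,dy=-14->C; (1,7):dx=-3,dy=-11->C; (1,8):dx=+3,dy=-5->D; (1,9):dx=-2,dy=+2->D
  (2,3):dx=-7,dy=+5->D; (2,4):dx=-8,dy=+2->D; (2,5):dx=-11,dy=-4->C; (2,6):dx=-10,dy=-6->C
  (2,7):dx=-5,dy=-3->C; (2,8):dx=+1,dy=+3->C; (2,9):dx=-4,dy=+10->D; (3,4):dx=-1,dy=-3->C
  (3,5):dx=-4,dy=-9->C; (3,6):dx=-3,dy=-11->C; (3,7):dx=+2,dy=-8->D; (3,8):dx=+8,dy=-2->D
  (3,9):dx=+3,dy=+5->C; (4,5):dx=-3,dy=-6->C; (4,6):dx=-2,dy=-8->C; (4,7):dx=+3,dy=-5->D
  (4,8):dx=+9,dy=+1->C; (4,9):dx=+4,dy=+8->C; (5,6):dx=+1,dy=-2->D; (5,7):dx=+6,dy=+1->C
  (5,8):dx=+12,dy=+7->C; (5,9):dx=+7,dy=+14->C; (6,7):dx=+5,dy=+3->C; (6,8):dx=+11,dy=+9->C
  (6,9):dx=+6,dy=+16->C; (7,8):dx=+6,dy=+6->C; (7,9):dx=+1,dy=+13->C; (8,9):dx=-5,dy=+7->D
Step 2: C = 25, D = 11, total pairs = 36.
Step 3: tau = (C - D)/(n(n-1)/2) = (25 - 11)/36 = 0.388889.
Step 4: Exact two-sided p-value (enumerate n! = 362880 permutations of y under H0): p = 0.180181.
Step 5: alpha = 0.1. fail to reject H0.

tau_b = 0.3889 (C=25, D=11), p = 0.180181, fail to reject H0.


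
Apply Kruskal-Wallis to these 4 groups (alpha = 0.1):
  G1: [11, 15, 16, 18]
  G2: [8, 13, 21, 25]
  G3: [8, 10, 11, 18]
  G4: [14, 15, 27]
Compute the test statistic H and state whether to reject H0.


Step 1: Combine all N = 15 observations and assign midranks.
sorted (value, group, rank): (8,G2,1.5), (8,G3,1.5), (10,G3,3), (11,G1,4.5), (11,G3,4.5), (13,G2,6), (14,G4,7), (15,G1,8.5), (15,G4,8.5), (16,G1,10), (18,G1,11.5), (18,G3,11.5), (21,G2,13), (25,G2,14), (27,G4,15)
Step 2: Sum ranks within each group.
R_1 = 34.5 (n_1 = 4)
R_2 = 34.5 (n_2 = 4)
R_3 = 20.5 (n_3 = 4)
R_4 = 30.5 (n_4 = 3)
Step 3: H = 12/(N(N+1)) * sum(R_i^2/n_i) - 3(N+1)
     = 12/(15*16) * (34.5^2/4 + 34.5^2/4 + 20.5^2/4 + 30.5^2/3) - 3*16
     = 0.050000 * 1010.27 - 48
     = 2.513542.
Step 4: Ties present; correction factor C = 1 - 24/(15^3 - 15) = 0.992857. Corrected H = 2.513542 / 0.992857 = 2.531625.
Step 5: Under H0, H ~ chi^2(3); p-value = 0.469603.
Step 6: alpha = 0.1. fail to reject H0.

H = 2.5316, df = 3, p = 0.469603, fail to reject H0.


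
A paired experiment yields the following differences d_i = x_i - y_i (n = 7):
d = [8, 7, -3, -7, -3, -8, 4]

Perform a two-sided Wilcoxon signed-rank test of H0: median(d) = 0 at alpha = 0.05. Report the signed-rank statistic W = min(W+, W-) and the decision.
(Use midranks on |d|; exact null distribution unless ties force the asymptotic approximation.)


Step 1: Drop any zero differences (none here) and take |d_i|.
|d| = [8, 7, 3, 7, 3, 8, 4]
Step 2: Midrank |d_i| (ties get averaged ranks).
ranks: |8|->6.5, |7|->4.5, |3|->1.5, |7|->4.5, |3|->1.5, |8|->6.5, |4|->3
Step 3: Attach original signs; sum ranks with positive sign and with negative sign.
W+ = 6.5 + 4.5 + 3 = 14
W- = 1.5 + 4.5 + 1.5 + 6.5 = 14
(Check: W+ + W- = 28 should equal n(n+1)/2 = 28.)
Step 4: Test statistic W = min(W+, W-) = 14.
Step 5: Ties in |d|, so use the tie-corrected normal approximation.
        E[W] = n(n+1)/4 = 7*8/4 = 14.
        Tie groups: |d|=3 (t=2), |d|=7 (t=2), |d|=8 (t=2); sum(t^3 - t) = 18.
        Var[W] = n(n+1)(2n+1)/24 - sum(t^3-t)/48 = 840/24 - 18/48 = 34.625.
        z = (W - E[W]) / sqrt(Var[W]) = (14 - 14) / 5.8843 = 0.0000.
        Two-sided p = 2*Phi(z) = 1.000000.
Step 6: alpha = 0.05. fail to reject H0.

W+ = 14, W- = 14, W = min = 14, p = 1.000000, fail to reject H0.


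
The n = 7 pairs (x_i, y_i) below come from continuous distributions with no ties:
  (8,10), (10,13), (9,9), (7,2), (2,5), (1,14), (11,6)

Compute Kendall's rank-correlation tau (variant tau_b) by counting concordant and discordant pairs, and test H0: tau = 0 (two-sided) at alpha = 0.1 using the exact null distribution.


Step 1: Enumerate the 21 unordered pairs (i,j) with i<j and classify each by sign(x_j-x_i) * sign(y_j-y_i).
  (1,2):dx=+2,dy=+3->C; (1,3):dx=+1,dy=-1->D; (1,4):dx=-1,dy=-8->C; (1,5):dx=-6,dy=-5->C
  (1,6):dx=-7,dy=+4->D; (1,7):dx=+3,dy=-4->D; (2,3):dx=-1,dy=-4->C; (2,4):dx=-3,dy=-11->C
  (2,5):dx=-8,dy=-8->C; (2,6):dx=-9,dy=+1->D; (2,7):dx=+1,dy=-7->D; (3,4):dx=-2,dy=-7->C
  (3,5):dx=-7,dy=-4->C; (3,6):dx=-8,dy=+5->D; (3,7):dx=+2,dy=-3->D; (4,5):dx=-5,dy=+3->D
  (4,6):dx=-6,dy=+12->D; (4,7):dx=+4,dy=+4->C; (5,6):dx=-1,dy=+9->D; (5,7):dx=+9,dy=+1->C
  (6,7):dx=+10,dy=-8->D
Step 2: C = 10, D = 11, total pairs = 21.
Step 3: tau = (C - D)/(n(n-1)/2) = (10 - 11)/21 = -0.047619.
Step 4: Exact two-sided p-value (enumerate n! = 5040 permutations of y under H0): p = 1.000000.
Step 5: alpha = 0.1. fail to reject H0.

tau_b = -0.0476 (C=10, D=11), p = 1.000000, fail to reject H0.


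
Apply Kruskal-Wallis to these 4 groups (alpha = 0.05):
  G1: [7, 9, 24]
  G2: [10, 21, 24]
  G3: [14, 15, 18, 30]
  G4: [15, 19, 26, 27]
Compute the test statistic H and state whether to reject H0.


Step 1: Combine all N = 14 observations and assign midranks.
sorted (value, group, rank): (7,G1,1), (9,G1,2), (10,G2,3), (14,G3,4), (15,G3,5.5), (15,G4,5.5), (18,G3,7), (19,G4,8), (21,G2,9), (24,G1,10.5), (24,G2,10.5), (26,G4,12), (27,G4,13), (30,G3,14)
Step 2: Sum ranks within each group.
R_1 = 13.5 (n_1 = 3)
R_2 = 22.5 (n_2 = 3)
R_3 = 30.5 (n_3 = 4)
R_4 = 38.5 (n_4 = 4)
Step 3: H = 12/(N(N+1)) * sum(R_i^2/n_i) - 3(N+1)
     = 12/(14*15) * (13.5^2/3 + 22.5^2/3 + 30.5^2/4 + 38.5^2/4) - 3*15
     = 0.057143 * 832.625 - 45
     = 2.578571.
Step 4: Ties present; correction factor C = 1 - 12/(14^3 - 14) = 0.995604. Corrected H = 2.578571 / 0.995604 = 2.589956.
Step 5: Under H0, H ~ chi^2(3); p-value = 0.459253.
Step 6: alpha = 0.05. fail to reject H0.

H = 2.5900, df = 3, p = 0.459253, fail to reject H0.


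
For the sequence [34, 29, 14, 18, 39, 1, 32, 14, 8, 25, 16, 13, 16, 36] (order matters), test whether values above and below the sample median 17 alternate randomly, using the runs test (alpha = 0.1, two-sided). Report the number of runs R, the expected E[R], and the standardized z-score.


Step 1: Compute median = 17; label A = above, B = below.
Labels in order: AABAABABBABBBA  (n_A = 7, n_B = 7)
Step 2: Count runs R = 9.
Step 3: Under H0 (random ordering), E[R] = 2*n_A*n_B/(n_A+n_B) + 1 = 2*7*7/14 + 1 = 8.0000.
        Var[R] = 2*n_A*n_B*(2*n_A*n_B - n_A - n_B) / ((n_A+n_B)^2 * (n_A+n_B-1)) = 8232/2548 = 3.2308.
        SD[R] = 1.7974.
Step 4: Continuity-corrected z = (R - 0.5 - E[R]) / SD[R] = (9 - 0.5 - 8.0000) / 1.7974 = 0.2782.
Step 5: Two-sided p-value via normal approximation = 2*(1 - Phi(|z|)) = 0.780879.
Step 6: alpha = 0.1. fail to reject H0.

R = 9, z = 0.2782, p = 0.780879, fail to reject H0.


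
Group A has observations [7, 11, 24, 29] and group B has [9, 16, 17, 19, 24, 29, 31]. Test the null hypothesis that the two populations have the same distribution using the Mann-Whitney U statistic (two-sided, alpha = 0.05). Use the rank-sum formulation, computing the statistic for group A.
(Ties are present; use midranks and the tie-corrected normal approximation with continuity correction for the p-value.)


Step 1: Combine and sort all 11 observations; assign midranks.
sorted (value, group): (7,X), (9,Y), (11,X), (16,Y), (17,Y), (19,Y), (24,X), (24,Y), (29,X), (29,Y), (31,Y)
ranks: 7->1, 9->2, 11->3, 16->4, 17->5, 19->6, 24->7.5, 24->7.5, 29->9.5, 29->9.5, 31->11
Step 2: Rank sum for X: R1 = 1 + 3 + 7.5 + 9.5 = 21.
Step 3: U_X = R1 - n1(n1+1)/2 = 21 - 4*5/2 = 21 - 10 = 11.
       U_Y = n1*n2 - U_X = 28 - 11 = 17.
Step 4: Ties are present, so use the tie-corrected normal approximation (with continuity correction) for the p-value.
Step 5: p-value = 0.635059; compare to alpha = 0.05. fail to reject H0.

U_X = 11, p = 0.635059, fail to reject H0 at alpha = 0.05.


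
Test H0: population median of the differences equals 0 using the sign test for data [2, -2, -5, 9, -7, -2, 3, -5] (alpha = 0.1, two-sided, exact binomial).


Step 1: Discard zero differences. Original n = 8; n_eff = number of nonzero differences = 8.
Nonzero differences (with sign): +2, -2, -5, +9, -7, -2, +3, -5
Step 2: Count signs: positive = 3, negative = 5.
Step 3: Under H0: P(positive) = 0.5, so the number of positives S ~ Bin(8, 0.5).
Step 4: Two-sided exact p-value = sum of Bin(8,0.5) probabilities at or below the observed probability = 0.726562.
Step 5: alpha = 0.1. fail to reject H0.

n_eff = 8, pos = 3, neg = 5, p = 0.726562, fail to reject H0.


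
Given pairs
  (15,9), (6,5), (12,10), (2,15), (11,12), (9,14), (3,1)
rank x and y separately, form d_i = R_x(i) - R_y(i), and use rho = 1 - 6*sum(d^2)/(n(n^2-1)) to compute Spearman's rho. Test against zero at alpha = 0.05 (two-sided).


Step 1: Rank x and y separately (midranks; no ties here).
rank(x): 15->7, 6->3, 12->6, 2->1, 11->5, 9->4, 3->2
rank(y): 9->3, 5->2, 10->4, 15->7, 12->5, 14->6, 1->1
Step 2: d_i = R_x(i) - R_y(i); compute d_i^2.
  (7-3)^2=16, (3-2)^2=1, (6-4)^2=4, (1-7)^2=36, (5-5)^2=0, (4-6)^2=4, (2-1)^2=1
sum(d^2) = 62.
Step 3: rho = 1 - 6*62 / (7*(7^2 - 1)) = 1 - 372/336 = -0.107143.
Step 4: Under H0, t = rho * sqrt((n-2)/(1-rho^2)) = -0.2410 ~ t(5).
Step 5: Two-sided p-value from the t-distribution with 5 df = 0.819151.
Step 6: alpha = 0.05. fail to reject H0.

rho = -0.1071, p = 0.819151, fail to reject H0 at alpha = 0.05.


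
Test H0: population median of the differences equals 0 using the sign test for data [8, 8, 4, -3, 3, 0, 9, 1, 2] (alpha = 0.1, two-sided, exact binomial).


Step 1: Discard zero differences. Original n = 9; n_eff = number of nonzero differences = 8.
Nonzero differences (with sign): +8, +8, +4, -3, +3, +9, +1, +2
Step 2: Count signs: positive = 7, negative = 1.
Step 3: Under H0: P(positive) = 0.5, so the number of positives S ~ Bin(8, 0.5).
Step 4: Two-sided exact p-value = sum of Bin(8,0.5) probabilities at or below the observed probability = 0.070312.
Step 5: alpha = 0.1. reject H0.

n_eff = 8, pos = 7, neg = 1, p = 0.070312, reject H0.


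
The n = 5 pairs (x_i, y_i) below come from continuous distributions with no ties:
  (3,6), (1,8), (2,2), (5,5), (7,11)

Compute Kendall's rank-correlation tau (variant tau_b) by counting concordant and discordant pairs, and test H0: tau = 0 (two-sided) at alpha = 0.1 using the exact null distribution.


Step 1: Enumerate the 10 unordered pairs (i,j) with i<j and classify each by sign(x_j-x_i) * sign(y_j-y_i).
  (1,2):dx=-2,dy=+2->D; (1,3):dx=-1,dy=-4->C; (1,4):dx=+2,dy=-1->D; (1,5):dx=+4,dy=+5->C
  (2,3):dx=+1,dy=-6->D; (2,4):dx=+4,dy=-3->D; (2,5):dx=+6,dy=+3->C; (3,4):dx=+3,dy=+3->C
  (3,5):dx=+5,dy=+9->C; (4,5):dx=+2,dy=+6->C
Step 2: C = 6, D = 4, total pairs = 10.
Step 3: tau = (C - D)/(n(n-1)/2) = (6 - 4)/10 = 0.200000.
Step 4: Exact two-sided p-value (enumerate n! = 120 permutations of y under H0): p = 0.816667.
Step 5: alpha = 0.1. fail to reject H0.

tau_b = 0.2000 (C=6, D=4), p = 0.816667, fail to reject H0.


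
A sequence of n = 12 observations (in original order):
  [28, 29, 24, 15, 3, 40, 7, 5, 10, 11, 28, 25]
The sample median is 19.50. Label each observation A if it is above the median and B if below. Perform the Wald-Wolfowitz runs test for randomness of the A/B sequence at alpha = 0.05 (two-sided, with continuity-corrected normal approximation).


Step 1: Compute median = 19.50; label A = above, B = below.
Labels in order: AAABBABBBBAA  (n_A = 6, n_B = 6)
Step 2: Count runs R = 5.
Step 3: Under H0 (random ordering), E[R] = 2*n_A*n_B/(n_A+n_B) + 1 = 2*6*6/12 + 1 = 7.0000.
        Var[R] = 2*n_A*n_B*(2*n_A*n_B - n_A - n_B) / ((n_A+n_B)^2 * (n_A+n_B-1)) = 4320/1584 = 2.7273.
        SD[R] = 1.6514.
Step 4: Continuity-corrected z = (R + 0.5 - E[R]) / SD[R] = (5 + 0.5 - 7.0000) / 1.6514 = -0.9083.
Step 5: Two-sided p-value via normal approximation = 2*(1 - Phi(|z|)) = 0.363722.
Step 6: alpha = 0.05. fail to reject H0.

R = 5, z = -0.9083, p = 0.363722, fail to reject H0.


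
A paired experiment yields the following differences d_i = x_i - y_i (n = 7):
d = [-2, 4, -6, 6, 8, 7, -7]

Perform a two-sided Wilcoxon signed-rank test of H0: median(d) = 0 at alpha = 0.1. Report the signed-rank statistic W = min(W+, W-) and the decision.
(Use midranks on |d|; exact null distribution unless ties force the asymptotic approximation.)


Step 1: Drop any zero differences (none here) and take |d_i|.
|d| = [2, 4, 6, 6, 8, 7, 7]
Step 2: Midrank |d_i| (ties get averaged ranks).
ranks: |2|->1, |4|->2, |6|->3.5, |6|->3.5, |8|->7, |7|->5.5, |7|->5.5
Step 3: Attach original signs; sum ranks with positive sign and with negative sign.
W+ = 2 + 3.5 + 7 + 5.5 = 18
W- = 1 + 3.5 + 5.5 = 10
(Check: W+ + W- = 28 should equal n(n+1)/2 = 28.)
Step 4: Test statistic W = min(W+, W-) = 10.
Step 5: Ties in |d|, so use the tie-corrected normal approximation.
        E[W] = n(n+1)/4 = 7*8/4 = 14.
        Tie groups: |d|=6 (t=2), |d|=7 (t=2); sum(t^3 - t) = 12.
        Var[W] = n(n+1)(2n+1)/24 - sum(t^3-t)/48 = 840/24 - 12/48 = 34.75.
        z = (W - E[W]) / sqrt(Var[W]) = (10 - 14) / 5.8949 = -0.6786.
        Two-sided p = 2*Phi(z) = 0.497422.
Step 6: alpha = 0.1. fail to reject H0.

W+ = 18, W- = 10, W = min = 10, p = 0.497422, fail to reject H0.


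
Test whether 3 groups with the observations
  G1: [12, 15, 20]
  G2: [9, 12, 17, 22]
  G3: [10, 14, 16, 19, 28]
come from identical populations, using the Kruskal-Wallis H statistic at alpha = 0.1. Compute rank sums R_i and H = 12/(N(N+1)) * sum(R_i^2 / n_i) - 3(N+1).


Step 1: Combine all N = 12 observations and assign midranks.
sorted (value, group, rank): (9,G2,1), (10,G3,2), (12,G1,3.5), (12,G2,3.5), (14,G3,5), (15,G1,6), (16,G3,7), (17,G2,8), (19,G3,9), (20,G1,10), (22,G2,11), (28,G3,12)
Step 2: Sum ranks within each group.
R_1 = 19.5 (n_1 = 3)
R_2 = 23.5 (n_2 = 4)
R_3 = 35 (n_3 = 5)
Step 3: H = 12/(N(N+1)) * sum(R_i^2/n_i) - 3(N+1)
     = 12/(12*13) * (19.5^2/3 + 23.5^2/4 + 35^2/5) - 3*13
     = 0.076923 * 509.812 - 39
     = 0.216346.
Step 4: Ties present; correction factor C = 1 - 6/(12^3 - 12) = 0.996503. Corrected H = 0.216346 / 0.996503 = 0.217105.
Step 5: Under H0, H ~ chi^2(2); p-value = 0.897132.
Step 6: alpha = 0.1. fail to reject H0.

H = 0.2171, df = 2, p = 0.897132, fail to reject H0.


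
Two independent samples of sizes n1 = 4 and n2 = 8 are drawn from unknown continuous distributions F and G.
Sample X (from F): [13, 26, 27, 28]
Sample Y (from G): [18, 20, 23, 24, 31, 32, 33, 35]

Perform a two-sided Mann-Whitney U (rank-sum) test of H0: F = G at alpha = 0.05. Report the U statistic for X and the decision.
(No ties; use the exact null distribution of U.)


Step 1: Combine and sort all 12 observations; assign midranks.
sorted (value, group): (13,X), (18,Y), (20,Y), (23,Y), (24,Y), (26,X), (27,X), (28,X), (31,Y), (32,Y), (33,Y), (35,Y)
ranks: 13->1, 18->2, 20->3, 23->4, 24->5, 26->6, 27->7, 28->8, 31->9, 32->10, 33->11, 35->12
Step 2: Rank sum for X: R1 = 1 + 6 + 7 + 8 = 22.
Step 3: U_X = R1 - n1(n1+1)/2 = 22 - 4*5/2 = 22 - 10 = 12.
       U_Y = n1*n2 - U_X = 32 - 12 = 20.
Step 4: No ties, so the exact null distribution of U (based on enumerating the C(12,4) = 495 equally likely rank assignments) gives the two-sided p-value.
Step 5: p-value = 0.569697; compare to alpha = 0.05. fail to reject H0.

U_X = 12, p = 0.569697, fail to reject H0 at alpha = 0.05.


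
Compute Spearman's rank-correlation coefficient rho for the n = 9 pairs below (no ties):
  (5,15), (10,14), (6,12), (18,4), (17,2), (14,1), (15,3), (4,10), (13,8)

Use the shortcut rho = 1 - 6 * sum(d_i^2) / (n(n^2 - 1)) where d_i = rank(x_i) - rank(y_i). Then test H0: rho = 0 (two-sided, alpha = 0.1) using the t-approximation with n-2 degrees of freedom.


Step 1: Rank x and y separately (midranks; no ties here).
rank(x): 5->2, 10->4, 6->3, 18->9, 17->8, 14->6, 15->7, 4->1, 13->5
rank(y): 15->9, 14->8, 12->7, 4->4, 2->2, 1->1, 3->3, 10->6, 8->5
Step 2: d_i = R_x(i) - R_y(i); compute d_i^2.
  (2-9)^2=49, (4-8)^2=16, (3-7)^2=16, (9-4)^2=25, (8-2)^2=36, (6-1)^2=25, (7-3)^2=16, (1-6)^2=25, (5-5)^2=0
sum(d^2) = 208.
Step 3: rho = 1 - 6*208 / (9*(9^2 - 1)) = 1 - 1248/720 = -0.733333.
Step 4: Under H0, t = rho * sqrt((n-2)/(1-rho^2)) = -2.8538 ~ t(7).
Step 5: Two-sided p-value from the t-distribution with 7 df = 0.024554.
Step 6: alpha = 0.1. reject H0.

rho = -0.7333, p = 0.024554, reject H0 at alpha = 0.1.


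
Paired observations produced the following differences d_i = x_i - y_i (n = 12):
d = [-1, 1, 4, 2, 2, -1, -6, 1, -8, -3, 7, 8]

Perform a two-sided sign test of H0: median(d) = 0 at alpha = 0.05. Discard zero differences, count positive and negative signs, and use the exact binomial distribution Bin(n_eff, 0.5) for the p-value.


Step 1: Discard zero differences. Original n = 12; n_eff = number of nonzero differences = 12.
Nonzero differences (with sign): -1, +1, +4, +2, +2, -1, -6, +1, -8, -3, +7, +8
Step 2: Count signs: positive = 7, negative = 5.
Step 3: Under H0: P(positive) = 0.5, so the number of positives S ~ Bin(12, 0.5).
Step 4: Two-sided exact p-value = sum of Bin(12,0.5) probabilities at or below the observed probability = 0.774414.
Step 5: alpha = 0.05. fail to reject H0.

n_eff = 12, pos = 7, neg = 5, p = 0.774414, fail to reject H0.


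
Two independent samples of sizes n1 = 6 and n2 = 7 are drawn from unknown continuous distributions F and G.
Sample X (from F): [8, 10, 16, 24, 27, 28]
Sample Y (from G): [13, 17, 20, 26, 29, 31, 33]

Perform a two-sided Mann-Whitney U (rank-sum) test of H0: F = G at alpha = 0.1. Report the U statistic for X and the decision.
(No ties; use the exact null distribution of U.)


Step 1: Combine and sort all 13 observations; assign midranks.
sorted (value, group): (8,X), (10,X), (13,Y), (16,X), (17,Y), (20,Y), (24,X), (26,Y), (27,X), (28,X), (29,Y), (31,Y), (33,Y)
ranks: 8->1, 10->2, 13->3, 16->4, 17->5, 20->6, 24->7, 26->8, 27->9, 28->10, 29->11, 31->12, 33->13
Step 2: Rank sum for X: R1 = 1 + 2 + 4 + 7 + 9 + 10 = 33.
Step 3: U_X = R1 - n1(n1+1)/2 = 33 - 6*7/2 = 33 - 21 = 12.
       U_Y = n1*n2 - U_X = 42 - 12 = 30.
Step 4: No ties, so the exact null distribution of U (based on enumerating the C(13,6) = 1716 equally likely rank assignments) gives the two-sided p-value.
Step 5: p-value = 0.234266; compare to alpha = 0.1. fail to reject H0.

U_X = 12, p = 0.234266, fail to reject H0 at alpha = 0.1.


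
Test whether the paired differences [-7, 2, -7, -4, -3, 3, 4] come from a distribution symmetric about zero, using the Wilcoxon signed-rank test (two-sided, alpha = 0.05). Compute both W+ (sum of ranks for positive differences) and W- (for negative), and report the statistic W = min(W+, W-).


Step 1: Drop any zero differences (none here) and take |d_i|.
|d| = [7, 2, 7, 4, 3, 3, 4]
Step 2: Midrank |d_i| (ties get averaged ranks).
ranks: |7|->6.5, |2|->1, |7|->6.5, |4|->4.5, |3|->2.5, |3|->2.5, |4|->4.5
Step 3: Attach original signs; sum ranks with positive sign and with negative sign.
W+ = 1 + 2.5 + 4.5 = 8
W- = 6.5 + 6.5 + 4.5 + 2.5 = 20
(Check: W+ + W- = 28 should equal n(n+1)/2 = 28.)
Step 4: Test statistic W = min(W+, W-) = 8.
Step 5: Ties in |d|, so use the tie-corrected normal approximation.
        E[W] = n(n+1)/4 = 7*8/4 = 14.
        Tie groups: |d|=3 (t=2), |d|=4 (t=2), |d|=7 (t=2); sum(t^3 - t) = 18.
        Var[W] = n(n+1)(2n+1)/24 - sum(t^3-t)/48 = 840/24 - 18/48 = 34.625.
        z = (W - E[W]) / sqrt(Var[W]) = (8 - 14) / 5.8843 = -1.0197.
        Two-sided p = 2*Phi(z) = 0.307889.
Step 6: alpha = 0.05. fail to reject H0.

W+ = 8, W- = 20, W = min = 8, p = 0.307889, fail to reject H0.


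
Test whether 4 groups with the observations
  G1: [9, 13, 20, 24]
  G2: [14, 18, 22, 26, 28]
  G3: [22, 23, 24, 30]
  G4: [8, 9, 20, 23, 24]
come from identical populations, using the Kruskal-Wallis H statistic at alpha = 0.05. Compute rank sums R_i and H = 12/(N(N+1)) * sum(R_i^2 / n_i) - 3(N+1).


Step 1: Combine all N = 18 observations and assign midranks.
sorted (value, group, rank): (8,G4,1), (9,G1,2.5), (9,G4,2.5), (13,G1,4), (14,G2,5), (18,G2,6), (20,G1,7.5), (20,G4,7.5), (22,G2,9.5), (22,G3,9.5), (23,G3,11.5), (23,G4,11.5), (24,G1,14), (24,G3,14), (24,G4,14), (26,G2,16), (28,G2,17), (30,G3,18)
Step 2: Sum ranks within each group.
R_1 = 28 (n_1 = 4)
R_2 = 53.5 (n_2 = 5)
R_3 = 53 (n_3 = 4)
R_4 = 36.5 (n_4 = 5)
Step 3: H = 12/(N(N+1)) * sum(R_i^2/n_i) - 3(N+1)
     = 12/(18*19) * (28^2/4 + 53.5^2/5 + 53^2/4 + 36.5^2/5) - 3*19
     = 0.035088 * 1737.15 - 57
     = 3.952632.
Step 4: Ties present; correction factor C = 1 - 48/(18^3 - 18) = 0.991744. Corrected H = 3.952632 / 0.991744 = 3.985536.
Step 5: Under H0, H ~ chi^2(3); p-value = 0.263030.
Step 6: alpha = 0.05. fail to reject H0.

H = 3.9855, df = 3, p = 0.263030, fail to reject H0.


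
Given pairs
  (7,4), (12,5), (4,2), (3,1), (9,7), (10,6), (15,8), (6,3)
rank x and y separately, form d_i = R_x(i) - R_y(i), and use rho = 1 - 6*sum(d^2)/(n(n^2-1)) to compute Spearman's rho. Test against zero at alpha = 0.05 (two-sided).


Step 1: Rank x and y separately (midranks; no ties here).
rank(x): 7->4, 12->7, 4->2, 3->1, 9->5, 10->6, 15->8, 6->3
rank(y): 4->4, 5->5, 2->2, 1->1, 7->7, 6->6, 8->8, 3->3
Step 2: d_i = R_x(i) - R_y(i); compute d_i^2.
  (4-4)^2=0, (7-5)^2=4, (2-2)^2=0, (1-1)^2=0, (5-7)^2=4, (6-6)^2=0, (8-8)^2=0, (3-3)^2=0
sum(d^2) = 8.
Step 3: rho = 1 - 6*8 / (8*(8^2 - 1)) = 1 - 48/504 = 0.904762.
Step 4: Under H0, t = rho * sqrt((n-2)/(1-rho^2)) = 5.2034 ~ t(6).
Step 5: Two-sided p-value from the t-distribution with 6 df = 0.002008.
Step 6: alpha = 0.05. reject H0.

rho = 0.9048, p = 0.002008, reject H0 at alpha = 0.05.


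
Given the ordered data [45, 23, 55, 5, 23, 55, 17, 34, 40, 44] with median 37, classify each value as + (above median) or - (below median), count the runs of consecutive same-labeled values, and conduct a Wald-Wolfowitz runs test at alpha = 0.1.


Step 1: Compute median = 37; label A = above, B = below.
Labels in order: ABABBABBAA  (n_A = 5, n_B = 5)
Step 2: Count runs R = 7.
Step 3: Under H0 (random ordering), E[R] = 2*n_A*n_B/(n_A+n_B) + 1 = 2*5*5/10 + 1 = 6.0000.
        Var[R] = 2*n_A*n_B*(2*n_A*n_B - n_A - n_B) / ((n_A+n_B)^2 * (n_A+n_B-1)) = 2000/900 = 2.2222.
        SD[R] = 1.4907.
Step 4: Continuity-corrected z = (R - 0.5 - E[R]) / SD[R] = (7 - 0.5 - 6.0000) / 1.4907 = 0.3354.
Step 5: Two-sided p-value via normal approximation = 2*(1 - Phi(|z|)) = 0.737316.
Step 6: alpha = 0.1. fail to reject H0.

R = 7, z = 0.3354, p = 0.737316, fail to reject H0.
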